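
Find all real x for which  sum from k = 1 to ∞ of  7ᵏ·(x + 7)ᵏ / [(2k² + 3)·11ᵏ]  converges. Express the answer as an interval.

Ratio test: |a_{k+1}/a_k| = [(2k² + 3)/(2(k+1)² + 3)] · 7/11 → 7/11 as k → ∞.
Convergence for |x + 7| · 7/11 < 1, i.e. |x + 7| < 11/7. So R = 11/7.
Check x = -38/7: the series is dominated by a constant times Σ 1/k², which converges (p = 2 > 1).
At x = -60/7: the series is dominated by a constant times Σ 1/k², which converges (p = 2 > 1).

[-60/7, -38/7]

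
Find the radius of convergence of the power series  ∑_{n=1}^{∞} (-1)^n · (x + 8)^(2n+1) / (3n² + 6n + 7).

R = 1

Apply the ratio test: |a_{n+1}| / |a_n| = (3n² + 6n + 7)/(3(n+1)² + 6(n+1) + 7), which tends to 1 as n → ∞.
Writing y = (x + 8)², the series in y has radius 1, so |x + 8| < √(1) = 1 and R = 1.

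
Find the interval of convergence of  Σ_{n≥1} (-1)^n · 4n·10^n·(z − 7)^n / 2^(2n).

By the ratio test, |a_{n+1}/a_n| = [4(n+1)/4n] · 10/4 → 5/2.
Convergence for |z − 7| · 5/2 < 1, i.e. |z − 7| < 2/5. So R = 2/5.
When z = 37/5, the terms have absolute value of order n, which does not tend to 0, so the series diverges by the divergence test.
Check z = 33/5: the terms do not tend to 0, so the series diverges.

(33/5, 37/5)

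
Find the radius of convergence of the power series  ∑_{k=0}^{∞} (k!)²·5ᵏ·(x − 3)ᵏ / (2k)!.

R = 4/5

By the ratio test, |a_{k+1}/a_k| = (k+1)²/[(2k+1)·(2k+2)] · 5 → 5/4.
Convergence for |x − 3| · 5/4 < 1, i.e. |x − 3| < 4/5. So R = 4/5.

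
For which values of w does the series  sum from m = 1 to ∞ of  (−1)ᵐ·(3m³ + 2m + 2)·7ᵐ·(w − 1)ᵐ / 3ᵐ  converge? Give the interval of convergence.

(4/7, 10/7)

Ratio test: |a_{m+1}/a_m| = [(3(m+1)³ + 2(m+1) + 2)/(3m³ + 2m + 2)] · 7/3 → 7/3 as m → ∞.
Convergence for |w − 1| · 7/3 < 1, i.e. |w − 1| < 3/7. So R = 3/7.
Check w = 10/7: the m-th term does not approach 0; divergence by the term test.
Endpoint w = 4/7: the terms have absolute value of order m³, which does not tend to 0, so the series diverges by the divergence test.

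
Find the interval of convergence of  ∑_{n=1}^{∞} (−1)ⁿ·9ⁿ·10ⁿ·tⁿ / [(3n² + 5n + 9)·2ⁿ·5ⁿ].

The ratio of consecutive coefficients is [(3n² + 5n + 9)/(3(n+1)² + 5(n+1) + 9)] · 9·10/(2·5) → 9.
Hence the series converges for |t| < 1/(9) = 1/9, so the radius of convergence is 1/9.
When t = 1/9, the terms are on the order of 1/n², so the series converges absolutely by comparison with the p-series (p = 2 > 1).
At t = -1/9: the terms are on the order of 1/n², so the series converges absolutely by comparison with the p-series (p = 2 > 1).

[-1/9, 1/9]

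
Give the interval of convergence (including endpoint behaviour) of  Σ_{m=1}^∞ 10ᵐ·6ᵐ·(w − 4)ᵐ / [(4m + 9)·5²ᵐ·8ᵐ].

[2/3, 22/3)

Apply the ratio test: |a_{m+1}| / |a_m| = [(4m + 9)/(4(m+1) + 9)] · 10·6/(25·8), which tends to 3/10 as m → ∞.
Hence the series converges for |w − 4| < 1/(3/10) = 10/3, so the radius of convergence is 10/3.
At w = 22/3: the terms are asymptotic to a nonzero constant times 1/m, so the series diverges by limit comparison with Σ 1/m.
At w = 2/3: convergence follows from the alternating series test (terms decrease monotonically to 0).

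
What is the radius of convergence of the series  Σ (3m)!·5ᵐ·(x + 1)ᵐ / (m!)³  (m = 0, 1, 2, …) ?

By the ratio test, |a_{m+1}/a_m| = (3m+1)·(3m+2)·(3m+3)/(m+1)³ · 5 → 135.
Convergence for |x + 1| · 135 < 1, i.e. |x + 1| < 1/135. So R = 1/135.

R = 1/135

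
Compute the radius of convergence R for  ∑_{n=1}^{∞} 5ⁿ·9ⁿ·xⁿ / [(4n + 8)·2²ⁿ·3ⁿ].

By the ratio test, |a_{n+1}/a_n| = [(4n + 8)/(4(n+1) + 8)] · 5·9/(4·3) → 15/4.
Convergence for |x| · 15/4 < 1, i.e. |x| < 4/15. So R = 4/15.

R = 4/15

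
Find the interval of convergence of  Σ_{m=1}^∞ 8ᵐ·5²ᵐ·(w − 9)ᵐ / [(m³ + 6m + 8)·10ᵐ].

[179/20, 181/20]

Ratio test: |a_{m+1}/a_m| = [(m³ + 6m + 8)/((m+1)³ + 6(m+1) + 8)] · 8·25/10 → 20 as m → ∞.
Convergence for |w − 9| · 20 < 1, i.e. |w − 9| < 1/20. So R = 1/20.
When w = 181/20, the series is dominated by a constant times Σ 1/m³, which converges (p = 3 > 1).
Endpoint w = 179/20: absolute convergence follows by limit comparison with Σ 1/m³.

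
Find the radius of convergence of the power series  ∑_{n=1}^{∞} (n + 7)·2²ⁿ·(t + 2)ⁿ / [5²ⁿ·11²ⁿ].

R = 3025/4

Apply the ratio test: |a_{n+1}| / |a_n| = [((n+1) + 7)/(n + 7)] · 4/(25·121), which tends to 4/3025 as n → ∞.
The series converges when 4/3025 · |t + 2| < 1, giving R = 3025/4.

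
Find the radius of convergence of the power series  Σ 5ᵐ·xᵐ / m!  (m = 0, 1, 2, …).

The ratio of consecutive coefficients is 5 · 1/(m+1) → 0.
The ratio tends to 0 regardless of x, hence R = ∞.

R = ∞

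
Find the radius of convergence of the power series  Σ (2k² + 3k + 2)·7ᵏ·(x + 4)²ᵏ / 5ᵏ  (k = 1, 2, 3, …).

Ratio test: |a_{k+1}/a_k| = [(2(k+1)² + 3(k+1) + 2)/(2k² + 3k + 2)] · 7/5 → 7/5 as k → ∞.
Since the exponent of (x + 4) increases by 2 each term, convergence requires |x + 4|² < 5/7, hence R = √35/7.

R = √35/7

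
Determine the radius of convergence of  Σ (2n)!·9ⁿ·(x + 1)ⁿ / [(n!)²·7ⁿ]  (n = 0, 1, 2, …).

R = 7/36

By the ratio test, |a_{n+1}/a_n| = (2n+1)·(2n+2)/(n+1)² · 9/7 → 36/7.
The series converges when 36/7 · |x + 1| < 1, giving R = 7/36.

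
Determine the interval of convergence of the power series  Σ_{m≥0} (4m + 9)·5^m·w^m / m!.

(−∞, ∞)

Apply the ratio test: |a_{m+1}| / |a_m| = (4(m+1) + 9)/(4m + 9) · 5 · 1/(m+1), which tends to 0 as m → ∞.
Since the limit is 0 < 1 for every w, the series converges on all of ℝ and R = ∞.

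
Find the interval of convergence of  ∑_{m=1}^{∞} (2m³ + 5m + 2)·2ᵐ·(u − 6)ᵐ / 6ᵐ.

The ratio of consecutive coefficients is [(2(m+1)³ + 5(m+1) + 2)/(2m³ + 5m + 2)] · 2/6 → 1/3.
Hence the series converges for |u − 6| < 1/(1/3) = 3, so the radius of convergence is 3.
Check u = 9: the terms do not tend to 0, so the series diverges.
When u = 3, the terms do not tend to 0, so the series diverges.

(3, 9)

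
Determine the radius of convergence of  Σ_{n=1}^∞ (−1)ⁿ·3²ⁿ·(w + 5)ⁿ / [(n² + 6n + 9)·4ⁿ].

R = 4/9

The ratio of consecutive coefficients is [(n² + 6n + 9)/((n+1)² + 6(n+1) + 9)] · 9/4 → 9/4.
Convergence for |w + 5| · 9/4 < 1, i.e. |w + 5| < 4/9. So R = 4/9.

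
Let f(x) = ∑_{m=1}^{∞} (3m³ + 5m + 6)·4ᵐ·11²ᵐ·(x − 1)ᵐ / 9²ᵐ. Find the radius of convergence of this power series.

The ratio of consecutive coefficients is [(3(m+1)³ + 5(m+1) + 6)/(3m³ + 5m + 6)] · 4·121/81 → 484/81.
Convergence for |x − 1| · 484/81 < 1, i.e. |x − 1| < 81/484. So R = 81/484.

R = 81/484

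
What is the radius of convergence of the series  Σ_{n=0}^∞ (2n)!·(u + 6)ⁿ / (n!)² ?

Apply the ratio test: |a_{n+1}| / |a_n| = (2n+1)·(2n+2)/(n+1)², which tends to 4 as n → ∞.
The series converges when 4 · |u + 6| < 1, giving R = 1/4.

R = 1/4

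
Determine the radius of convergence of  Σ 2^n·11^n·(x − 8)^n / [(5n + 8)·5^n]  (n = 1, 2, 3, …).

The ratio of consecutive coefficients is [(5n + 8)/(5(n+1) + 8)] · 2·11/5 → 22/5.
Hence the series converges for |x − 8| < 1/(22/5) = 5/22, so the radius of convergence is 5/22.

R = 5/22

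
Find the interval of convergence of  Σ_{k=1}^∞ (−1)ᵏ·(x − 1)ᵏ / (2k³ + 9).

The ratio of consecutive coefficients is (2k³ + 9)/(2(k+1)³ + 9) → 1.
Convergence for |x − 1| < 1, so R = 1.
When x = 2, absolute convergence follows by limit comparison with Σ 1/k³.
Endpoint x = 0: absolute convergence follows by limit comparison with Σ 1/k³.

[0, 2]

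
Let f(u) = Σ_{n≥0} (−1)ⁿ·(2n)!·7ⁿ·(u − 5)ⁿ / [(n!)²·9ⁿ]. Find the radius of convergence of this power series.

R = 9/28

Apply the ratio test: |a_{n+1}| / |a_n| = (2n+1)·(2n+2)/(n+1)² · 7/9, which tends to 28/9 as n → ∞.
Thus R = 1/(28/9) = 9/28.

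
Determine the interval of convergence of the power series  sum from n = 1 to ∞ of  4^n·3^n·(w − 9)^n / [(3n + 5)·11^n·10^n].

The ratio of consecutive coefficients is [(3n + 5)/(3(n+1) + 5)] · 4·3/(11·10) → 6/55.
Hence the series converges for |w − 9| < 1/(6/55) = 55/6, so the radius of convergence is 55/6.
Check w = 109/6: the terms behave like c/n; limit comparison with the harmonic series gives divergence.
When w = -1/6, the terms alternate in sign and decrease monotonically to 0 in absolute value (size ~ c/n), so the alternating series test gives convergence.

[-1/6, 109/6)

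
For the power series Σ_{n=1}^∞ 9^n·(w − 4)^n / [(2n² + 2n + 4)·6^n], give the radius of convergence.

R = 2/3

By the ratio test, |a_{n+1}/a_n| = [(2n² + 2n + 4)/(2(n+1)² + 2(n+1) + 4)] · 9/6 → 3/2.
The series converges when 3/2 · |w − 4| < 1, giving R = 2/3.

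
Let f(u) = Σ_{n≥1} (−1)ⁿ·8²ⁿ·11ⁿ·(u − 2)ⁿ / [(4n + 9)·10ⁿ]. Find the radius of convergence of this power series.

R = 5/352

Apply the ratio test: |a_{n+1}| / |a_n| = [(4n + 9)/(4(n+1) + 9)] · 64·11/10, which tends to 352/5 as n → ∞.
The series converges when 352/5 · |u − 2| < 1, giving R = 5/352.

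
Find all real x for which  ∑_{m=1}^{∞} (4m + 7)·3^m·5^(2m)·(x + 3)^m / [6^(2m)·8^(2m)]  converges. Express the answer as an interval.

(-843/25, 693/25)

Apply the ratio test: |a_{m+1}| / |a_m| = [(4(m+1) + 7)/(4m + 7)] · 3·25/(36·64), which tends to 25/768 as m → ∞.
Convergence for |x + 3| · 25/768 < 1, i.e. |x + 3| < 768/25. So R = 768/25.
Check x = 693/25: the terms have absolute value of order m, which does not tend to 0, so the series diverges by the divergence test.
Endpoint x = -843/25: the m-th term does not approach 0; divergence by the term test.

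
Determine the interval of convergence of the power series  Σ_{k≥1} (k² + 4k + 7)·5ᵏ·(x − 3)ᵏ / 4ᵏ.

(11/5, 19/5)

Ratio test: |a_{k+1}/a_k| = [((k+1)² + 4(k+1) + 7)/(k² + 4k + 7)] · 5/4 → 5/4 as k → ∞.
The series converges when 5/4 · |x − 3| < 1, giving R = 4/5.
At x = 19/5: the terms have absolute value of order k², which does not tend to 0, so the series diverges by the divergence test.
When x = 11/5, the terms do not tend to 0, so the series diverges.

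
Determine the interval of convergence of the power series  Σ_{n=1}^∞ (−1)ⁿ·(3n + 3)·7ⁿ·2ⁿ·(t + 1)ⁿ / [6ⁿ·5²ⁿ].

Apply the ratio test: |a_{n+1}| / |a_n| = [(3(n+1) + 3)/(3n + 3)] · 7·2/(6·25), which tends to 7/75 as n → ∞.
Convergence for |t + 1| · 7/75 < 1, i.e. |t + 1| < 75/7. So R = 75/7.
At t = 68/7: the terms have absolute value of order n, which does not tend to 0, so the series diverges by the divergence test.
When t = -82/7, the terms have absolute value of order n, which does not tend to 0, so the series diverges by the divergence test.

(-82/7, 68/7)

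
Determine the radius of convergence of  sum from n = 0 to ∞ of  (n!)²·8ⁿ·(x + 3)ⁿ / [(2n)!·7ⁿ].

R = 7/2

Apply the ratio test: |a_{n+1}| / |a_n| = (n+1)²/[(2n+1)·(2n+2)] · 8/7, which tends to 2/7 as n → ∞.
The series converges when 2/7 · |x + 3| < 1, giving R = 7/2.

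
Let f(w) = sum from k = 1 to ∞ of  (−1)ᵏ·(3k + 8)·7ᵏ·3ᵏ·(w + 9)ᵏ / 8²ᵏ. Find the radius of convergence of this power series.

R = 64/21

Apply the ratio test: |a_{k+1}| / |a_k| = [(3(k+1) + 8)/(3k + 8)] · 7·3/64, which tends to 21/64 as k → ∞.
Convergence for |w + 9| · 21/64 < 1, i.e. |w + 9| < 64/21. So R = 64/21.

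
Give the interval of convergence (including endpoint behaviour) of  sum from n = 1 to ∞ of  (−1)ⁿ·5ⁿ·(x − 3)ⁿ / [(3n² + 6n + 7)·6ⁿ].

[9/5, 21/5]

The ratio of consecutive coefficients is [(3n² + 6n + 7)/(3(n+1)² + 6(n+1) + 7)] · 5/6 → 5/6.
Hence the series converges for |x − 3| < 1/(5/6) = 6/5, so the radius of convergence is 6/5.
Endpoint x = 21/5: the terms are on the order of 1/n², so the series converges absolutely by comparison with the p-series (p = 2 > 1).
Check x = 9/5: absolute convergence follows by limit comparison with Σ 1/n².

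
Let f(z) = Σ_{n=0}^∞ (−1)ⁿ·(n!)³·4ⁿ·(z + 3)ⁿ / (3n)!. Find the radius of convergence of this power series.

The ratio of consecutive coefficients is (n+1)³/[(3n+1)·(3n+2)·(3n+3)] · 4 → 4/27.
Hence the series converges for |z + 3| < 1/(4/27) = 27/4, so the radius of convergence is 27/4.

R = 27/4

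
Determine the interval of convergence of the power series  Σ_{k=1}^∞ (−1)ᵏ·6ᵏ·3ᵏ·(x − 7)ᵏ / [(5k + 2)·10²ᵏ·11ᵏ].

(-487/9, 613/9]

Ratio test: |a_{k+1}/a_k| = [(5k + 2)/(5(k+1) + 2)] · 6·3/(100·11) → 9/550 as k → ∞.
The series converges when 9/550 · |x − 7| < 1, giving R = 550/9.
Endpoint x = 613/9: convergence follows from the alternating series test (terms decrease monotonically to 0).
Endpoint x = -487/9: the terms behave like c/k; limit comparison with the harmonic series gives divergence.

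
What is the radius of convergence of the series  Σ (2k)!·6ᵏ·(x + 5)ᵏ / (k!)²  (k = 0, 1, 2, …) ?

Ratio test: |a_{k+1}/a_k| = (2k+1)·(2k+2)/(k+1)² · 6 → 24 as k → ∞.
Thus R = 1/(24) = 1/24.

R = 1/24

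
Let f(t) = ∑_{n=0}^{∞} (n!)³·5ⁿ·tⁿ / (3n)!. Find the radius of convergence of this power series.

The ratio of consecutive coefficients is (n+1)³/[(3n+1)·(3n+2)·(3n+3)] · 5 → 5/27.
Hence the series converges for |t| < 1/(5/27) = 27/5, so the radius of convergence is 27/5.

R = 27/5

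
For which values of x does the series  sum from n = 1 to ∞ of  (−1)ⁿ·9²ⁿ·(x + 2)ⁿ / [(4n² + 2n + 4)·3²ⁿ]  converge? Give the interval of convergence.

[-19/9, -17/9]

By the ratio test, |a_{n+1}/a_n| = [(4n² + 2n + 4)/(4(n+1)² + 2(n+1) + 4)] · 81/9 → 9.
Convergence for |x + 2| · 9 < 1, i.e. |x + 2| < 1/9. So R = 1/9.
Check x = -17/9: absolute convergence follows by limit comparison with Σ 1/n².
At x = -19/9: the series is dominated by a constant times Σ 1/n², which converges (p = 2 > 1).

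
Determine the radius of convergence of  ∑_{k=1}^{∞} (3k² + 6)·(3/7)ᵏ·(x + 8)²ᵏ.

The ratio of consecutive coefficients is [(3(k+1)² + 6)/(3k² + 6)] · 3/7 → 3/7.
Writing y = (x + 8)², the series in y has radius 7/3, so |x + 8| < √(7/3) and R = √21/3.

R = √21/3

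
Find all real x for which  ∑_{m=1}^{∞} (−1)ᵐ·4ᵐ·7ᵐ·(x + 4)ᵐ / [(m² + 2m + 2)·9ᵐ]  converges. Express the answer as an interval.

Apply the ratio test: |a_{m+1}| / |a_m| = [(m² + 2m + 2)/((m+1)² + 2(m+1) + 2)] · 4·7/9, which tends to 28/9 as m → ∞.
Hence the series converges for |x + 4| < 1/(28/9) = 9/28, so the radius of convergence is 9/28.
At x = -103/28: the terms are on the order of 1/m², so the series converges absolutely by comparison with the p-series (p = 2 > 1).
Check x = -121/28: absolute convergence follows by limit comparison with Σ 1/m².

[-121/28, -103/28]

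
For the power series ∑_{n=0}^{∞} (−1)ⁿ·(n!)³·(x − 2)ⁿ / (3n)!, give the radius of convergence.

Apply the ratio test: |a_{n+1}| / |a_n| = (n+1)³/[(3n+1)·(3n+2)·(3n+3)], which tends to 1/27 as n → ∞.
Convergence for |x − 2| · 1/27 < 1, i.e. |x − 2| < 27. So R = 27.

R = 27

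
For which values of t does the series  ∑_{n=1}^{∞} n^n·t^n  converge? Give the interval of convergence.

Applying the root test, |a_n|^(1/n) = n → ∞.
Since the n-th root of |a_n| is unbounded, the series converges only at t = 0; R = 0.

{0}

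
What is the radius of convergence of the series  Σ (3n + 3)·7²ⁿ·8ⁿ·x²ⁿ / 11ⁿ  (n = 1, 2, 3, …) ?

Ratio test: |a_{n+1}/a_n| = [(3(n+1) + 3)/(3n + 3)] · 49·8/11 → 392/11 as n → ∞.
Writing y = x², the series in y has radius 11/392, so |x| < √(11/392) and R = √22/28.

R = √22/28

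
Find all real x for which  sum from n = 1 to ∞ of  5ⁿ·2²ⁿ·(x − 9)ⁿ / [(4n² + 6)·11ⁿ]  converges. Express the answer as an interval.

[169/20, 191/20]

Apply the ratio test: |a_{n+1}| / |a_n| = [(4n² + 6)/(4(n+1)² + 6)] · 5·4/11, which tends to 20/11 as n → ∞.
Thus R = 1/(20/11) = 11/20.
Check x = 191/20: absolute convergence follows by limit comparison with Σ 1/n².
At x = 169/20: absolute convergence follows by limit comparison with Σ 1/n².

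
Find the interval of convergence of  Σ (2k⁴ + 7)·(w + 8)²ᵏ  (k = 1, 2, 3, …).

(-9, -7)

By the ratio test, |a_{k+1}/a_k| = (2(k+1)⁴ + 7)/(2k⁴ + 7) → 1.
Successive powers of (w + 8) differ by 2, so the series converges when |w + 8|² · 1 < 1, i.e. |w + 8| < √(1) = 1. So R = 1.
When w = -7, the terms have absolute value of order k⁴, which does not tend to 0, so the series diverges by the divergence test.
At w = -9: the terms do not tend to 0, so the series diverges.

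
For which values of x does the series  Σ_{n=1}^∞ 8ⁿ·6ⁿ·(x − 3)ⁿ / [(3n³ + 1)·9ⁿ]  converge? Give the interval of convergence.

[45/16, 51/16]

Apply the ratio test: |a_{n+1}| / |a_n| = [(3n³ + 1)/(3(n+1)³ + 1)] · 8·6/9, which tends to 16/3 as n → ∞.
Convergence for |x − 3| · 16/3 < 1, i.e. |x − 3| < 3/16. So R = 3/16.
At x = 51/16: the series is dominated by a constant times Σ 1/n³, which converges (p = 3 > 1).
Endpoint x = 45/16: the series is dominated by a constant times Σ 1/n³, which converges (p = 3 > 1).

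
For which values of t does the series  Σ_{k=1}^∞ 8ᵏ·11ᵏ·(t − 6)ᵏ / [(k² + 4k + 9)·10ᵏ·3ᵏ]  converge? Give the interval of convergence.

[249/44, 279/44]

The ratio of consecutive coefficients is [(k² + 4k + 9)/((k+1)² + 4(k+1) + 9)] · 8·11/(10·3) → 44/15.
Thus R = 1/(44/15) = 15/44.
Check t = 279/44: the series is dominated by a constant times Σ 1/k², which converges (p = 2 > 1).
When t = 249/44, absolute convergence follows by limit comparison with Σ 1/k².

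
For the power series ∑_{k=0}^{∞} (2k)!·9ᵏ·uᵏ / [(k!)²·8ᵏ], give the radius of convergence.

R = 2/9

The ratio of consecutive coefficients is (2k+1)·(2k+2)/(k+1)² · 9/8 → 9/2.
Hence the series converges for |u| < 1/(9/2) = 2/9, so the radius of convergence is 2/9.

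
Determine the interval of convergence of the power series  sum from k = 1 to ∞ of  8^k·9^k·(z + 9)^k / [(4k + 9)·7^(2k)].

[-697/72, -599/72)

By the ratio test, |a_{k+1}/a_k| = [(4k + 9)/(4(k+1) + 9)] · 8·9/49 → 72/49.
Convergence for |z + 9| · 72/49 < 1, i.e. |z + 9| < 49/72. So R = 49/72.
Check z = -599/72: the terms behave like c/k; limit comparison with the harmonic series gives divergence.
When z = -697/72, an alternating series whose terms decrease to 0 in absolute value, so it converges by the Leibniz criterion.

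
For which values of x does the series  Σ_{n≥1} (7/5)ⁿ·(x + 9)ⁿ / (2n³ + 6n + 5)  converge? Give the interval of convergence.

Apply the ratio test: |a_{n+1}| / |a_n| = [(2n³ + 6n + 5)/(2(n+1)³ + 6(n+1) + 5)] · 7/5, which tends to 7/5 as n → ∞.
Convergence for |x + 9| · 7/5 < 1, i.e. |x + 9| < 5/7. So R = 5/7.
At x = -58/7: the terms are on the order of 1/n³, so the series converges absolutely by comparison with the p-series (p = 3 > 1).
Endpoint x = -68/7: the terms are on the order of 1/n³, so the series converges absolutely by comparison with the p-series (p = 3 > 1).

[-68/7, -58/7]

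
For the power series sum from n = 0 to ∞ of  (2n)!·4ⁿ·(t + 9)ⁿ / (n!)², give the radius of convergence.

The ratio of consecutive coefficients is (2n+1)·(2n+2)/(n+1)² · 4 → 16.
Convergence for |t + 9| · 16 < 1, i.e. |t + 9| < 1/16. So R = 1/16.

R = 1/16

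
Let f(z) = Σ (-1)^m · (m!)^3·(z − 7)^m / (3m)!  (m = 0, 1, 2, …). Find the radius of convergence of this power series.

The ratio of consecutive coefficients is (m+1)³/[(3m+1)·(3m+2)·(3m+3)] → 1/27.
Thus R = 1/(1/27) = 27.

R = 27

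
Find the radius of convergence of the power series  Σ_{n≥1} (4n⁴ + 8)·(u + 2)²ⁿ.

R = 1

Ratio test: |a_{n+1}/a_n| = (4(n+1)⁴ + 8)/(4n⁴ + 8) → 1 as n → ∞.
Writing y = (u + 2)², the series in y has radius 1, so |u + 2| < √(1) = 1 and R = 1.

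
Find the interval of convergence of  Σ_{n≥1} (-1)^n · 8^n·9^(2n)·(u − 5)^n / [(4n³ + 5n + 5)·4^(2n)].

By the ratio test, |a_{n+1}/a_n| = [(4n³ + 5n + 5)/(4(n+1)³ + 5(n+1) + 5)] · 8·81/16 → 81/2.
Convergence for |u − 5| · 81/2 < 1, i.e. |u − 5| < 2/81. So R = 2/81.
When u = 407/81, the series is dominated by a constant times Σ 1/n³, which converges (p = 3 > 1).
Check u = 403/81: absolute convergence follows by limit comparison with Σ 1/n³.

[403/81, 407/81]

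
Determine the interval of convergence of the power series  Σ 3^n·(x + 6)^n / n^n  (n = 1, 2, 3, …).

By the Cauchy root test, |a_n|^(1/n) = 3/n → 0.
The limit is 0 for every x, so R = ∞.

(−∞, ∞)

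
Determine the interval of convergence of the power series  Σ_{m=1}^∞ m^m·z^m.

{0}

Root test: |a_m|^(1/m) = m → ∞.
Since the m-th root of |a_m| is unbounded, the series converges only at z = 0; R = 0.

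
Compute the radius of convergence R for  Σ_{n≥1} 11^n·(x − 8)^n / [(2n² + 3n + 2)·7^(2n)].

R = 49/11

Apply the ratio test: |a_{n+1}| / |a_n| = [(2n² + 3n + 2)/(2(n+1)² + 3(n+1) + 2)] · 11/49, which tends to 11/49 as n → ∞.
The series converges when 11/49 · |x − 8| < 1, giving R = 49/11.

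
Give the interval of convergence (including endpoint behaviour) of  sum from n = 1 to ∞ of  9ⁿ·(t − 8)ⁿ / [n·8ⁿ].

The ratio of consecutive coefficients is [n/(n+1)] · 9/8 → 9/8.
Convergence for |t − 8| · 9/8 < 1, i.e. |t − 8| < 8/9. So R = 8/9.
When t = 80/9, comparison with the harmonic series Σ 1/n shows the series diverges.
At t = 64/9: the terms alternate in sign and decrease monotonically to 0 in absolute value (size ~ c/n), so the alternating series test gives convergence.

[64/9, 80/9)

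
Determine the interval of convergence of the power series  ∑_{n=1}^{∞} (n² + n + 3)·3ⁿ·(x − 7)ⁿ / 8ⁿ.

By the ratio test, |a_{n+1}/a_n| = [((n+1)² + (n+1) + 3)/(n² + n + 3)] · 3/8 → 3/8.
Hence the series converges for |x − 7| < 1/(3/8) = 8/3, so the radius of convergence is 8/3.
When x = 29/3, the terms have absolute value of order n², which does not tend to 0, so the series diverges by the divergence test.
Check x = 13/3: the terms do not tend to 0, so the series diverges.

(13/3, 29/3)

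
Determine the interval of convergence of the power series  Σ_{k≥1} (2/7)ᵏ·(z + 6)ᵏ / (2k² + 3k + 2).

By the ratio test, |a_{k+1}/a_k| = [(2k² + 3k + 2)/(2(k+1)² + 3(k+1) + 2)] · 2/7 → 2/7.
The series converges when 2/7 · |z + 6| < 1, giving R = 7/2.
When z = -5/2, the series is dominated by a constant times Σ 1/k², which converges (p = 2 > 1).
Check z = -19/2: the terms are on the order of 1/k², so the series converges absolutely by comparison with the p-series (p = 2 > 1).

[-19/2, -5/2]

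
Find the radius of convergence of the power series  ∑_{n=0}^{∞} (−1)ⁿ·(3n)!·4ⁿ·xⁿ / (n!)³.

The ratio of consecutive coefficients is (3n+1)·(3n+2)·(3n+3)/(n+1)³ · 4 → 108.
Thus R = 1/(108) = 1/108.

R = 1/108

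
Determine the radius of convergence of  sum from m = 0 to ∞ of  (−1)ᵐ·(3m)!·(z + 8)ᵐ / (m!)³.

R = 1/27

By the ratio test, |a_{m+1}/a_m| = (3m+1)·(3m+2)·(3m+3)/(m+1)³ → 27.
Hence the series converges for |z + 8| < 1/(27) = 1/27, so the radius of convergence is 1/27.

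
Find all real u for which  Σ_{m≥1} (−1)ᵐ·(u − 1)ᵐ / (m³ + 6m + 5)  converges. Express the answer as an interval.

Ratio test: |a_{m+1}/a_m| = (m³ + 6m + 5)/((m+1)³ + 6(m+1) + 5) → 1 as m → ∞.
So the series converges when |u − 1| < 1 and diverges when |u − 1| > 1; R = 1.
At u = 2: absolute convergence follows by limit comparison with Σ 1/m³.
Endpoint u = 0: the terms are on the order of 1/m³, so the series converges absolutely by comparison with the p-series (p = 3 > 1).

[0, 2]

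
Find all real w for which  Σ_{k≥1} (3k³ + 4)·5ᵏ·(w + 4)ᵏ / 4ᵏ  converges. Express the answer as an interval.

(-24/5, -16/5)

Apply the ratio test: |a_{k+1}| / |a_k| = [(3(k+1)³ + 4)/(3k³ + 4)] · 5/4, which tends to 5/4 as k → ∞.
Thus R = 1/(5/4) = 4/5.
Endpoint w = -16/5: the k-th term does not approach 0; divergence by the term test.
Check w = -24/5: the terms have absolute value of order k³, which does not tend to 0, so the series diverges by the divergence test.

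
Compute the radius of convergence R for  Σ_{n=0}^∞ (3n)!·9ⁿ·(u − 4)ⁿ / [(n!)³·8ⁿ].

R = 8/243

Ratio test: |a_{n+1}/a_n| = (3n+1)·(3n+2)·(3n+3)/(n+1)³ · 9/8 → 243/8 as n → ∞.
Hence the series converges for |u − 4| < 1/(243/8) = 8/243, so the radius of convergence is 8/243.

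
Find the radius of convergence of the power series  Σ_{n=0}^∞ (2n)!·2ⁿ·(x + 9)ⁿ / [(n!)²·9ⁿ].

R = 9/8

The ratio of consecutive coefficients is (2n+1)·(2n+2)/(n+1)² · 2/9 → 8/9.
Hence the series converges for |x + 9| < 1/(8/9) = 9/8, so the radius of convergence is 9/8.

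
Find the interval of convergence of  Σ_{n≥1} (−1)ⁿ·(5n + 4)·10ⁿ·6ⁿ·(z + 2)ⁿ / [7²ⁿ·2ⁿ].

The ratio of consecutive coefficients is [(5(n+1) + 4)/(5n + 4)] · 10·6/(49·2) → 30/49.
Convergence for |z + 2| · 30/49 < 1, i.e. |z + 2| < 49/30. So R = 49/30.
When z = -11/30, the terms have absolute value of order n, which does not tend to 0, so the series diverges by the divergence test.
At z = -109/30: the terms do not tend to 0, so the series diverges.

(-109/30, -11/30)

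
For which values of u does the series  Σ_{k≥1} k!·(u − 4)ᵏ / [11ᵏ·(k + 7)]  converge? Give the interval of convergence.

{4}

By the ratio test, |a_{k+1}/a_k| = (k+1) · 1/11 · (k + 7)/((k+1) + 7) → ∞.
The ratio grows without bound, so the series diverges whenever (u − 4) ≠ 0; it converges only at u = 4. R = 0.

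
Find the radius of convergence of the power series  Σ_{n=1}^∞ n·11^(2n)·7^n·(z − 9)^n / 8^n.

The ratio of consecutive coefficients is [(n+1)/n] · 121·7/8 → 847/8.
Thus R = 1/(847/8) = 8/847.

R = 8/847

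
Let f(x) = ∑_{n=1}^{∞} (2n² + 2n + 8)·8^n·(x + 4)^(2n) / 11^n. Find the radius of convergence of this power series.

The ratio of consecutive coefficients is [(2(n+1)² + 2(n+1) + 8)/(2n² + 2n + 8)] · 8/11 → 8/11.
Successive powers of (x + 4) differ by 2, so the series converges when |x + 4|² · 8/11 < 1, i.e. |x + 4| < √(11/8). So R = √22/4.

R = √22/4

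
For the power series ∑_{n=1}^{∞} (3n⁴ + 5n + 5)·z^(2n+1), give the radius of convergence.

R = 1

By the ratio test, |a_{n+1}/a_n| = (3(n+1)⁴ + 5(n+1) + 5)/(3n⁴ + 5n + 5) → 1.
Since the exponent of z increases by 2 each term, convergence requires |z|² < 1, hence R = 1.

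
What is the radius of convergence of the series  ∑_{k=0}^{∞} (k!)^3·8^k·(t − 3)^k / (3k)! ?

By the ratio test, |a_{k+1}/a_k| = (k+1)³/[(3k+1)·(3k+2)·(3k+3)] · 8 → 8/27.
Thus R = 1/(8/27) = 27/8.

R = 27/8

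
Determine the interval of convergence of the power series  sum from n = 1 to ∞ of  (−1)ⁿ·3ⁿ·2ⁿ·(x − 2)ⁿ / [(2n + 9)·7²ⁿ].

(-37/6, 61/6]

Ratio test: |a_{n+1}/a_n| = [(2n + 9)/(2(n+1) + 9)] · 3·2/49 → 6/49 as n → ∞.
Thus R = 1/(6/49) = 49/6.
At x = 61/6: convergence follows from the alternating series test (terms decrease monotonically to 0).
When x = -37/6, the terms behave like c/n; limit comparison with the harmonic series gives divergence.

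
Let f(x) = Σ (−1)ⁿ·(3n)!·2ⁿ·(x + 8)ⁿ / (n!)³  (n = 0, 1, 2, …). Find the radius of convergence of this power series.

R = 1/54

By the ratio test, |a_{n+1}/a_n| = (3n+1)·(3n+2)·(3n+3)/(n+1)³ · 2 → 54.
Hence the series converges for |x + 8| < 1/(54) = 1/54, so the radius of convergence is 1/54.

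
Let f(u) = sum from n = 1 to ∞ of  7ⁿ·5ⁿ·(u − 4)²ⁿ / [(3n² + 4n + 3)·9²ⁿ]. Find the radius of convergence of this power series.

By the ratio test, |a_{n+1}/a_n| = [(3n² + 4n + 3)/(3(n+1)² + 4(n+1) + 3)] · 7·5/81 → 35/81.
Since the exponent of (u − 4) increases by 2 each term, convergence requires |u − 4|² < 81/35, hence R = 9√35/35.

R = 9√35/35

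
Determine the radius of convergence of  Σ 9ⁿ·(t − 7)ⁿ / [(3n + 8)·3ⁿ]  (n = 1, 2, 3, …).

R = 1/3

The ratio of consecutive coefficients is [(3n + 8)/(3(n+1) + 8)] · 9/3 → 3.
Convergence for |t − 7| · 3 < 1, i.e. |t − 7| < 1/3. So R = 1/3.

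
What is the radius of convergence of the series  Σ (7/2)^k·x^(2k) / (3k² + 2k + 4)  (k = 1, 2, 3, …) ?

Ratio test: |a_{k+1}/a_k| = [(3k² + 2k + 4)/(3(k+1)² + 2(k+1) + 4)] · 7/2 → 7/2 as k → ∞.
Writing y = x², the series in y has radius 2/7, so |x| < √(2/7) and R = √14/7.

R = √14/7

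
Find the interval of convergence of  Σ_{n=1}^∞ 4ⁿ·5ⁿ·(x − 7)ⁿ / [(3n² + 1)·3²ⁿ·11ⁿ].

By the ratio test, |a_{n+1}/a_n| = [(3n² + 1)/(3(n+1)² + 1)] · 4·5/(9·11) → 20/99.
Thus R = 1/(20/99) = 99/20.
At x = 239/20: the terms are on the order of 1/n², so the series converges absolutely by comparison with the p-series (p = 2 > 1).
Endpoint x = 41/20: absolute convergence follows by limit comparison with Σ 1/n².

[41/20, 239/20]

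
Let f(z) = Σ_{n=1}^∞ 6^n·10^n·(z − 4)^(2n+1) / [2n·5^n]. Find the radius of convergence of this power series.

By the ratio test, |a_{n+1}/a_n| = [2n/2(n+1)] · 6·10/5 → 12.
Writing y = (z − 4)², the series in y has radius 1/12, so |z − 4| < √(1/12) and R = √3/6.

R = √3/6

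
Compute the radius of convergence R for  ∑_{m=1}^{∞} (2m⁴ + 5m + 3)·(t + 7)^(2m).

R = 1

Ratio test: |a_{m+1}/a_m| = (2(m+1)⁴ + 5(m+1) + 3)/(2m⁴ + 5m + 3) → 1 as m → ∞.
Writing y = (t + 7)², the series in y has radius 1, so |t + 7| < √(1) = 1 and R = 1.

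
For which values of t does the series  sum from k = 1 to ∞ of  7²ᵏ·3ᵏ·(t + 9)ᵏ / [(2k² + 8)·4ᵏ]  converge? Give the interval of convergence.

Ratio test: |a_{k+1}/a_k| = [(2k² + 8)/(2(k+1)² + 8)] · 49·3/4 → 147/4 as k → ∞.
The series converges when 147/4 · |t + 9| < 1, giving R = 4/147.
At t = -1319/147: absolute convergence follows by limit comparison with Σ 1/k².
When t = -1327/147, the terms are on the order of 1/k², so the series converges absolutely by comparison with the p-series (p = 2 > 1).

[-1327/147, -1319/147]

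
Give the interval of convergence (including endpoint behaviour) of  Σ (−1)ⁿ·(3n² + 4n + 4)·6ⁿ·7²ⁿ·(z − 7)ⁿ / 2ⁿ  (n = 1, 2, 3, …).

(1028/147, 1030/147)

Apply the ratio test: |a_{n+1}| / |a_n| = [(3(n+1)² + 4(n+1) + 4)/(3n² + 4n + 4)] · 6·49/2, which tends to 147 as n → ∞.
Hence the series converges for |z − 7| < 1/(147) = 1/147, so the radius of convergence is 1/147.
Endpoint z = 1030/147: the terms do not tend to 0, so the series diverges.
At z = 1028/147: the terms have absolute value of order n², which does not tend to 0, so the series diverges by the divergence test.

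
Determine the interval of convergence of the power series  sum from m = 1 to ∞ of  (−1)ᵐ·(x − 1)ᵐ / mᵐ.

(−∞, ∞)

Applying the root test, |a_m|^(1/m) = 1/m → 0.
The limit is 0 for every x, so R = ∞.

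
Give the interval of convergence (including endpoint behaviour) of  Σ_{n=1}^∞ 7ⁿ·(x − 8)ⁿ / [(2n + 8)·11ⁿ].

[45/7, 67/7)

By the ratio test, |a_{n+1}/a_n| = [(2n + 8)/(2(n+1) + 8)] · 7/11 → 7/11.
Hence the series converges for |x − 8| < 1/(7/11) = 11/7, so the radius of convergence is 11/7.
Endpoint x = 67/7: the terms behave like c/n; limit comparison with the harmonic series gives divergence.
Endpoint x = 45/7: an alternating series whose terms decrease to 0 in absolute value, so it converges by the Leibniz criterion.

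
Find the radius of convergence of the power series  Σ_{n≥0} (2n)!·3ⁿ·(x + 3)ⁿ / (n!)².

By the ratio test, |a_{n+1}/a_n| = (2n+1)·(2n+2)/(n+1)² · 3 → 12.
Hence the series converges for |x + 3| < 1/(12) = 1/12, so the radius of convergence is 1/12.

R = 1/12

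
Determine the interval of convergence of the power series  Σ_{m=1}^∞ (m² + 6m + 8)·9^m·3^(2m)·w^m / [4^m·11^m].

Ratio test: |a_{m+1}/a_m| = [((m+1)² + 6(m+1) + 8)/(m² + 6m + 8)] · 9·9/(4·11) → 81/44 as m → ∞.
Hence the series converges for |w| < 1/(81/44) = 44/81, so the radius of convergence is 44/81.
Check w = 44/81: the m-th term does not approach 0; divergence by the term test.
At w = -44/81: the terms have absolute value of order m², which does not tend to 0, so the series diverges by the divergence test.

(-44/81, 44/81)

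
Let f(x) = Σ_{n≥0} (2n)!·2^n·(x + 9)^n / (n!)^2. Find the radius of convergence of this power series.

R = 1/8

The ratio of consecutive coefficients is (2n+1)·(2n+2)/(n+1)² · 2 → 8.
Hence the series converges for |x + 9| < 1/(8) = 1/8, so the radius of convergence is 1/8.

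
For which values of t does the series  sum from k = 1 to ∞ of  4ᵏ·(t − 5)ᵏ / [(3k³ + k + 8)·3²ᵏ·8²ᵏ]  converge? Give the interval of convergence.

[-139, 149]

Apply the ratio test: |a_{k+1}| / |a_k| = [(3k³ + k + 8)/(3(k+1)³ + (k+1) + 8)] · 4/(9·64), which tends to 1/144 as k → ∞.
Convergence for |t − 5| · 1/144 < 1, i.e. |t − 5| < 144. So R = 144.
At t = 149: the terms are on the order of 1/k³, so the series converges absolutely by comparison with the p-series (p = 3 > 1).
Check t = -139: the terms are on the order of 1/k³, so the series converges absolutely by comparison with the p-series (p = 3 > 1).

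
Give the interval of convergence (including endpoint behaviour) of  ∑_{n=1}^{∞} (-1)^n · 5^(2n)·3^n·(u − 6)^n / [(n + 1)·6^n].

The ratio of consecutive coefficients is [(n + 1)/((n+1) + 1)] · 25·3/6 → 25/2.
Hence the series converges for |u − 6| < 1/(25/2) = 2/25, so the radius of convergence is 2/25.
Endpoint u = 152/25: an alternating series whose terms decrease to 0 in absolute value, so it converges by the Leibniz criterion.
At u = 148/25: the terms behave like c/n; limit comparison with the harmonic series gives divergence.

(148/25, 152/25]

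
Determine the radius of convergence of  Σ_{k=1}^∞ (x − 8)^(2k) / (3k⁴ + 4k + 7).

The ratio of consecutive coefficients is (3k⁴ + 4k + 7)/(3(k+1)⁴ + 4(k+1) + 7) → 1.
Writing y = (x − 8)², the series in y has radius 1, so |x − 8| < √(1) = 1 and R = 1.

R = 1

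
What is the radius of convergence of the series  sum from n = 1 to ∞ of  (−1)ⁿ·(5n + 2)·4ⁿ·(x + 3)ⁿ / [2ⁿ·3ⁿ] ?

R = 3/2

Apply the ratio test: |a_{n+1}| / |a_n| = [(5(n+1) + 2)/(5n + 2)] · 4/(2·3), which tends to 2/3 as n → ∞.
Convergence for |x + 3| · 2/3 < 1, i.e. |x + 3| < 3/2. So R = 3/2.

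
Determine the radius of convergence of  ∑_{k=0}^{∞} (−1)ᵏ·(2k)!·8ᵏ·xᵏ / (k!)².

Apply the ratio test: |a_{k+1}| / |a_k| = (2k+1)·(2k+2)/(k+1)² · 8, which tends to 32 as k → ∞.
Hence the series converges for |x| < 1/(32) = 1/32, so the radius of convergence is 1/32.

R = 1/32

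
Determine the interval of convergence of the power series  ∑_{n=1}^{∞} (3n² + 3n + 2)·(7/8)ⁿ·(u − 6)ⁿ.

Apply the ratio test: |a_{n+1}| / |a_n| = [(3(n+1)² + 3(n+1) + 2)/(3n² + 3n + 2)] · 7/8, which tends to 7/8 as n → ∞.
Convergence for |u − 6| · 7/8 < 1, i.e. |u − 6| < 8/7. So R = 8/7.
Check u = 50/7: the n-th term does not approach 0; divergence by the term test.
Endpoint u = 34/7: the terms do not tend to 0, so the series diverges.

(34/7, 50/7)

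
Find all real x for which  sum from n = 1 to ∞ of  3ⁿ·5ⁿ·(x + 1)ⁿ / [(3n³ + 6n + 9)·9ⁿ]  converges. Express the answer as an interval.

Apply the ratio test: |a_{n+1}| / |a_n| = [(3n³ + 6n + 9)/(3(n+1)³ + 6(n+1) + 9)] · 3·5/9, which tends to 5/3 as n → ∞.
Thus R = 1/(5/3) = 3/5.
When x = -2/5, absolute convergence follows by limit comparison with Σ 1/n³.
When x = -8/5, the series is dominated by a constant times Σ 1/n³, which converges (p = 3 > 1).

[-8/5, -2/5]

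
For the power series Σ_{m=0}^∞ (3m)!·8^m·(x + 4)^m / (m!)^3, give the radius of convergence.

By the ratio test, |a_{m+1}/a_m| = (3m+1)·(3m+2)·(3m+3)/(m+1)³ · 8 → 216.
The series converges when 216 · |x + 4| < 1, giving R = 1/216.

R = 1/216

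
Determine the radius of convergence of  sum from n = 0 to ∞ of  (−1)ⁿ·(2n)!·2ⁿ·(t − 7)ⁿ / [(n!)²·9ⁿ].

Apply the ratio test: |a_{n+1}| / |a_n| = (2n+1)·(2n+2)/(n+1)² · 2/9, which tends to 8/9 as n → ∞.
The series converges when 8/9 · |t − 7| < 1, giving R = 9/8.

R = 9/8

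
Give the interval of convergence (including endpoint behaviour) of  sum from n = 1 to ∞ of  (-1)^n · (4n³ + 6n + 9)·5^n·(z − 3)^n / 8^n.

The ratio of consecutive coefficients is [(4(n+1)³ + 6(n+1) + 9)/(4n³ + 6n + 9)] · 5/8 → 5/8.
Thus R = 1/(5/8) = 8/5.
Check z = 23/5: the terms have absolute value of order n³, which does not tend to 0, so the series diverges by the divergence test.
Check z = 7/5: the terms do not tend to 0, so the series diverges.

(7/5, 23/5)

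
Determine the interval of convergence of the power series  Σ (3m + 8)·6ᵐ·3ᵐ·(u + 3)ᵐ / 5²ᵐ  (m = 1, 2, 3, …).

Ratio test: |a_{m+1}/a_m| = [(3(m+1) + 8)/(3m + 8)] · 6·3/25 → 18/25 as m → ∞.
The series converges when 18/25 · |u + 3| < 1, giving R = 25/18.
When u = -29/18, the m-th term does not approach 0; divergence by the term test.
Check u = -79/18: the m-th term does not approach 0; divergence by the term test.

(-79/18, -29/18)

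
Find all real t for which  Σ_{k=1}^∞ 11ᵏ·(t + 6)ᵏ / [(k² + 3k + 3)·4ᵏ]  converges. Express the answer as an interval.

Apply the ratio test: |a_{k+1}| / |a_k| = [(k² + 3k + 3)/((k+1)² + 3(k+1) + 3)] · 11/4, which tends to 11/4 as k → ∞.
The series converges when 11/4 · |t + 6| < 1, giving R = 4/11.
At t = -62/11: absolute convergence follows by limit comparison with Σ 1/k².
Endpoint t = -70/11: the terms are on the order of 1/k², so the series converges absolutely by comparison with the p-series (p = 2 > 1).

[-70/11, -62/11]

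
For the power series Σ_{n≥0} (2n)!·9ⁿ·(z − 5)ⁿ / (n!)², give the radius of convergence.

The ratio of consecutive coefficients is (2n+1)·(2n+2)/(n+1)² · 9 → 36.
Convergence for |z − 5| · 36 < 1, i.e. |z − 5| < 1/36. So R = 1/36.

R = 1/36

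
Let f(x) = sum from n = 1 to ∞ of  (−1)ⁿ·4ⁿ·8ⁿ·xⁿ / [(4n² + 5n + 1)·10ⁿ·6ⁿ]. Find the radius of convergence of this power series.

By the ratio test, |a_{n+1}/a_n| = [(4n² + 5n + 1)/(4(n+1)² + 5(n+1) + 1)] · 4·8/(10·6) → 8/15.
The series converges when 8/15 · |x| < 1, giving R = 15/8.

R = 15/8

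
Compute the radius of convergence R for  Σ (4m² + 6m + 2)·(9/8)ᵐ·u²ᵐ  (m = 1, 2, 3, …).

Ratio test: |a_{m+1}/a_m| = [(4(m+1)² + 6(m+1) + 2)/(4m² + 6m + 2)] · 9/8 → 9/8 as m → ∞.
Successive powers of u differ by 2, so the series converges when |u|² · 9/8 < 1, i.e. |u| < √(8/9). So R = 2√2/3.

R = 2√2/3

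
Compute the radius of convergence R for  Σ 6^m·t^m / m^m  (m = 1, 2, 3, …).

Root test: |a_m|^(1/m) = 6/m → 0.
The limit is 0 for every t, so R = ∞.

R = ∞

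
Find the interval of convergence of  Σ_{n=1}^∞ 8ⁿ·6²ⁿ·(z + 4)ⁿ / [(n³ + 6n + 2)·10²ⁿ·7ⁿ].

By the ratio test, |a_{n+1}/a_n| = [(n³ + 6n + 2)/((n+1)³ + 6(n+1) + 2)] · 8·36/(100·7) → 72/175.
Convergence for |z + 4| · 72/175 < 1, i.e. |z + 4| < 175/72. So R = 175/72.
When z = -113/72, the series is dominated by a constant times Σ 1/n³, which converges (p = 3 > 1).
When z = -463/72, the series is dominated by a constant times Σ 1/n³, which converges (p = 3 > 1).

[-463/72, -113/72]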